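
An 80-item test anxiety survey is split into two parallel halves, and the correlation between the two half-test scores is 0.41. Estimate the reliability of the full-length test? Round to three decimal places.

0.582

The full test is twice the length of either half (n = 2).
r_full = 2r_hh / (1 + r_hh) = 2 × 0.41 / (1 + 0.41)
       = 0.8200 / 1.4100 = 0.5816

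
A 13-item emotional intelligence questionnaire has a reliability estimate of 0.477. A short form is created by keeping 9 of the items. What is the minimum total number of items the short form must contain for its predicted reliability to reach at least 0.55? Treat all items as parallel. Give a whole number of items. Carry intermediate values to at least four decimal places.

18

First, r for the 9-item form: n = 9/13 = 0.6923, so r_9 = 0.6923·0.477/(1 + (0.6923 − 1)·0.477) = 0.3870
Length factor from the short form to reach 0.55: n' = 0.55(1 − 0.3870) / [0.3870(1 − 0.55)] ≈ 1.9360
Total items = 1.9360 × 9 = 17.42, rounded up to 18.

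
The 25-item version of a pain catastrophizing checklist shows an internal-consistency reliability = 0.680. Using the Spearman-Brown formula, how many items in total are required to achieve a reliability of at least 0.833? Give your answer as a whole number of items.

n = 0.833 × (1 − 0.680) / [ 0.680 × (1 − 0.833) ]
  = 0.266560 / 0.113560 = 2.3473
So the test needs 2.3473 × 25 ≈ 58.68 items; rounding up, 59.

59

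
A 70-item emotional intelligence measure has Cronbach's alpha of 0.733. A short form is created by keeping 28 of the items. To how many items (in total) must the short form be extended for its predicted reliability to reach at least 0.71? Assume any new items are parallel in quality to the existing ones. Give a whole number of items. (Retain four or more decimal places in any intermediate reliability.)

Short-form reliability: n = 28/70 = 0.4000; r_28 = n·r/(1+(n−1)r) ≈ 0.5234
Then solve for n' with r_old = 0.5234, r_target = 0.71: n' = 0.71(1 − 0.5234)/[0.5234(1 − 0.71)] = 2.2294
Items = 2.2294 × 28 ≈ 62.42 → 63

63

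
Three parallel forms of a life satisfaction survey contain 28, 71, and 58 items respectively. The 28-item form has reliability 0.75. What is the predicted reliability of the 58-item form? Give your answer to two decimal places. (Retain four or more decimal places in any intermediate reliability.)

Only the ratio of lengths matters: n = 58/28 = 2.0714
r_{58} = n·r / (1 + (n − 1)·r) = 1.5535 / 1.8035 ≈ 0.8614

0.86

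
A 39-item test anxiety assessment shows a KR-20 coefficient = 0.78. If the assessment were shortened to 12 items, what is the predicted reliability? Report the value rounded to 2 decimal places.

The new length is 12/39 = 0.3077 times the old.
Apply the Spearman-Brown prophecy formula, r' = nr / [1 + (n − 1)r]:
r_new = 0.3077·0.78 / [1 + (0.3077 − 1)·0.78]
r_new = 0.2400 / 0.4600 ≈ 0.5217

0.52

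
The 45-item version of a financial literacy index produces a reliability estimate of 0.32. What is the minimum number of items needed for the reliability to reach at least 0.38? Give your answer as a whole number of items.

59

n = [0.38 × 0.68] / [0.32 × 0.62]
  = 0.2584 / 0.1984 = 1.3024
So the test needs 1.3024 × 45 ≈ 58.61 items; rounding up, 59.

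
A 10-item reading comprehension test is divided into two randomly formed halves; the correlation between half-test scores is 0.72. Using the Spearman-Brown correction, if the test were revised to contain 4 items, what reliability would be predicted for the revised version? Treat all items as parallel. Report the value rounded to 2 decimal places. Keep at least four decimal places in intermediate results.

First correct the split-half correlation to full-test reliability: r_full = 2 × 0.72 / (1 + 0.72) ≈ 0.8372
Then adjust to 4 items: n = 4/10 = 0.4000
r_new = n·r_full / (1 + (n − 1)·r_full) = 0.3349 / 0.4977 ≈ 0.6729

0.67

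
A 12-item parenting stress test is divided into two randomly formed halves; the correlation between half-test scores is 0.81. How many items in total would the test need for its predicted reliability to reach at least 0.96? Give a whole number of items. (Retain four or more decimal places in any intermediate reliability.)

34

Corrected full-test reliability: r_full = 2 × 0.81 / (1 + 0.81) ≈ 0.8950
n = r_tgt(1 − r_full) / [r_full(1 − r_tgt)] = 0.96 × 0.1050 / (0.8950 × 0.04) ≈ 2.8156
Required items = 2.8156 × 12 = 33.79, so 34 items.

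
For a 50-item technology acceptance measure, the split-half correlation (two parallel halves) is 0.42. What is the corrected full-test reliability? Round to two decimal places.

0.59

Each half is half the length of the full test, so the full test is n = 2 times a half.
r_full = 2r_hh / (1 + r_hh) = 2 × 0.42 / (1 + 0.42)
r_full = 0.8400 / 1.4200 ≈ 0.5915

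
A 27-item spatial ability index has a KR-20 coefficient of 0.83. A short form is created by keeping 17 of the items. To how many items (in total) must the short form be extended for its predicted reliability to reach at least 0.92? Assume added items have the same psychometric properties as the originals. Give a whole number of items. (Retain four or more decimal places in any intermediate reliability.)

64

Short-form reliability: n = 17/27 = 0.6296; r_17 = n·r/(1+(n−1)r) ≈ 0.7545
Then solve for n' with r_old = 0.7545, r_target = 0.92: n' = 0.92(1 − 0.7545)/[0.7545(1 − 0.92)] = 3.7419
Items = 3.7419 × 17 ≈ 63.61 → 64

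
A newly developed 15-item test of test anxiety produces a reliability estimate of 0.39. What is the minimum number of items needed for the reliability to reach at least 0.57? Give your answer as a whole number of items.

32

n = 0.57 × (1 − 0.39) / [ 0.39 × (1 − 0.57) ]
n = 0.3477 / 0.1677 ≈ 2.0733
Items needed = n × 15 = 2.0733 × 15 ≈ 31.10 → round up to 32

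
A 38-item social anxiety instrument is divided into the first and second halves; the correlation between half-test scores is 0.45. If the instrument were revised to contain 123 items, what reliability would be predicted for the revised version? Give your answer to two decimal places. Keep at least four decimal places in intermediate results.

Spearman-Brown correction (n = 2): r_full = 2·0.45/(1 + 0.45) = 0.6207
Then adjust to 123 items: n = 123/38 = 3.2368
r_new = n·r_full / (1 + (n − 1)·r_full) = 2.0091 / 2.3884 ≈ 0.8412

0.84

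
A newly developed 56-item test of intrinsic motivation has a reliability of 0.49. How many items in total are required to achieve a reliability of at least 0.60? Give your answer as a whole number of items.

n = 0.60(1 − 0.49) / [0.49(1 − 0.60)]
  = 0.3060 / 0.1960 = 1.5612
So the test needs 1.5612 × 56 ≈ 87.43 items; rounding up, 88.

88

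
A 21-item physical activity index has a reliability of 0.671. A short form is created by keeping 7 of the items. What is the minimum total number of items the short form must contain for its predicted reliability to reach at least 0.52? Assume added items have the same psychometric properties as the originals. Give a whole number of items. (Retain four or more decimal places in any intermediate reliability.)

First, r for the 7-item form: n = 7/21 = 0.3333, so r_7 = 0.3333·0.671/(1 + (0.3333 − 1)·0.671) = 0.4047
Length factor from the short form to reach 0.52: n' = 0.52(1 − 0.4047) / [0.4047(1 − 0.52)] ≈ 1.5935
Total items = 1.5935 × 7 = 11.15, rounded up to 12.

12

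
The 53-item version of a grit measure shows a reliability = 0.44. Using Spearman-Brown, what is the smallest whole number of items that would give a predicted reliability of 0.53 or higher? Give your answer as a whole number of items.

77

Invert Spearman-Brown to solve for n:
n = r*(1 − r) / [ r (1 − r*) ]
n = 0.53 × (1 − 0.44) / [ 0.44 × (1 − 0.53) ]
n = 0.2968 / 0.2068 ≈ 1.4352
1.4352 × 53 = 76.07 → 77 items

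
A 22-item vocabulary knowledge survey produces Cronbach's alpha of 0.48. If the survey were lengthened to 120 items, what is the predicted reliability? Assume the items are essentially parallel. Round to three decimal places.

The new length is 120/22 = 5.4545 times the old.
r_new = 5.4545·0.48 / [1 + (5.4545 − 1)·0.48]
     = 2.6182 / 3.1382 = 0.8343

0.834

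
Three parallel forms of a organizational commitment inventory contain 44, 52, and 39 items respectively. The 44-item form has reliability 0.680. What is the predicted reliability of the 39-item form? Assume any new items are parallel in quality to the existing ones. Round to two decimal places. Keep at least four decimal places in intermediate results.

0.65

Only the ratio of lengths matters: n = 39/44 = 0.8864
r_{39} = n·r / (1 + (n − 1)·r) = 0.6028 / 0.9228 ≈ 0.6532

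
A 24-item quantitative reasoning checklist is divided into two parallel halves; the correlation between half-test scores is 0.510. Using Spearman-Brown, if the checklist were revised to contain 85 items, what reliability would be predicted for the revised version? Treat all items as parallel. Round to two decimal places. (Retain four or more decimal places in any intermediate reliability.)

0.88

Spearman-Brown correction (n = 2): r_full = 2·0.510/(1 + 0.510) = 0.6755
Length factor from 24 to 85 items: n = 85/24 = 3.5417
r_new = n·r_full / (1 + (n − 1)·r_full) = 2.3924 / 2.7169 ≈ 0.8806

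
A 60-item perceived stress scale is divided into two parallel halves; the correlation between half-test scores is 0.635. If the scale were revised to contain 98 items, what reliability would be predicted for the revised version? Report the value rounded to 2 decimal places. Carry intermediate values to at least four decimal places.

0.85

Spearman-Brown correction (n = 2): r_full = 2·0.635/(1 + 0.635) = 0.7768
Then adjust to 98 items: n = 98/60 = 1.6333
r_new = n·r_full / (1 + (n − 1)·r_full) = 1.2687 / 1.4919 ≈ 0.8504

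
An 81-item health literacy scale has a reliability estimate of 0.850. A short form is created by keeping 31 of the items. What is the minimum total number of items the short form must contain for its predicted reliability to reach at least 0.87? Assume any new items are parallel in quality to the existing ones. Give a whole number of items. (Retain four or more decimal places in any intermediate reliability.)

96

Short-form reliability: n = 31/81 = 0.3827; r_31 = n·r/(1+(n−1)r) ≈ 0.6844
Then solve for n' with r_old = 0.6844, r_target = 0.87: n' = 0.87(1 − 0.6844)/[0.6844(1 − 0.87)] = 3.0860
Items = 3.0860 × 31 ≈ 95.67 → 96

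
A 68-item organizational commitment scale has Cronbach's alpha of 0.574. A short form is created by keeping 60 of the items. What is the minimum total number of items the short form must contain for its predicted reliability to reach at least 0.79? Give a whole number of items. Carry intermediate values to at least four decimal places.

First, r for the 60-item form: n = 60/68 = 0.8824, so r_60 = 0.8824·0.574/(1 + (0.8824 − 1)·0.574) = 0.5432
Length factor from the short form to reach 0.79: n' = 0.79(1 − 0.5432) / [0.5432(1 − 0.79)] ≈ 3.1635
Total items = 3.1635 × 60 = 189.81, rounded up to 190.

190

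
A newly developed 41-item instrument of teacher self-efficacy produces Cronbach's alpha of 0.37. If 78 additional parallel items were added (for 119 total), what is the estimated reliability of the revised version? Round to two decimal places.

The new length is 119/41 = 2.9024 times the old.
Spearman-Brown: r_new = n·r / (1 + (n − 1)·r)
r_new = 2.9024·0.37 / [1 + (2.9024 − 1)·0.37]
r_new = 1.0739 / 1.7039 ≈ 0.6303

0.63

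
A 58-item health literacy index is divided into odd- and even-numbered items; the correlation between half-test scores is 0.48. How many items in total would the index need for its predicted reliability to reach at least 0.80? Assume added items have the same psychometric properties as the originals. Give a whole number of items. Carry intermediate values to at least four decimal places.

Corrected full-test reliability: r_full = 2 × 0.48 / (1 + 0.48) ≈ 0.6486
Solve Spearman-Brown for n: n = 0.80(1 − 0.6486) / [0.6486(1 − 0.80)] = 2.1671
Items = 2.1671 × 58 ≈ 125.69 → 126

126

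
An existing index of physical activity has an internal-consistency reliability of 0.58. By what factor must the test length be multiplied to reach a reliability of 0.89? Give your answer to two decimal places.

n = 0.89(1 − 0.58) / [0.58(1 − 0.89)]
  = 0.3738 / 0.0638 = 5.8589

5.86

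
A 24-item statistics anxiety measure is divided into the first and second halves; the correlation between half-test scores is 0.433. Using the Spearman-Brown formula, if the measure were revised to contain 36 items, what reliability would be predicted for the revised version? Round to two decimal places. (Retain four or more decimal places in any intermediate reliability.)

Spearman-Brown correction (n = 2): r_full = 2·0.433/(1 + 0.433) = 0.6043
Then adjust to 36 items: n = 36/24 = 1.5000
r_new = n·r_full / (1 + (n − 1)·r_full) = 0.9064 / 1.3021 ≈ 0.6961

0.70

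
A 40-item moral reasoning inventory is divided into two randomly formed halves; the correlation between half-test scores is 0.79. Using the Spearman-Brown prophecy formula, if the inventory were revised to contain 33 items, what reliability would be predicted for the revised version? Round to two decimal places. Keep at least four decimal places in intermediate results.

0.86

First correct the split-half correlation to full-test reliability: r_full = 2 × 0.79 / (1 + 0.79) ≈ 0.8827
Length factor from 40 to 33 items: n = 33/40 = 0.8250
r_new = n·r_full / (1 + (n − 1)·r_full) = 0.7282 / 0.8455 ≈ 0.8613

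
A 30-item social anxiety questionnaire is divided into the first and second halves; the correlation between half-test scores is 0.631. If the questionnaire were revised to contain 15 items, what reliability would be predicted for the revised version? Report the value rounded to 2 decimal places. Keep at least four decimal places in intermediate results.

Spearman-Brown correction (n = 2): r_full = 2·0.631/(1 + 0.631) = 0.7738
Length factor from 30 to 15 items: n = 15/30 = 0.5000
r_new = n·r_full / (1 + (n − 1)·r_full) = 0.3869 / 0.6131 ≈ 0.6311

0.63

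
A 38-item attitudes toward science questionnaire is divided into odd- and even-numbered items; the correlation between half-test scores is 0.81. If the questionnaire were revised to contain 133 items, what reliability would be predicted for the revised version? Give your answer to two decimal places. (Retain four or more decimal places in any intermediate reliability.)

0.97

Full-test reliability from the split-half r: r_full = 2(0.81)/(1 + 0.81) = 0.8950
Then adjust to 133 items: n = 133/38 = 3.5000
r_new = n·r_full / (1 + (n − 1)·r_full) = 3.1325 / 3.2375 ≈ 0.9676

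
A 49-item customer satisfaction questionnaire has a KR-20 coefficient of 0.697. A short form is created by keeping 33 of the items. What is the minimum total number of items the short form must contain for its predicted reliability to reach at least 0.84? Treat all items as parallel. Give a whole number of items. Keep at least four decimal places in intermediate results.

Short-form reliability: n = 33/49 = 0.6735; r_33 = n·r/(1+(n−1)r) ≈ 0.6077
Length factor from the short form to reach 0.84: n' = 0.84(1 − 0.6077) / [0.6077(1 − 0.84)] ≈ 3.3891
Items = 3.3891 × 33 ≈ 111.84 → 112

112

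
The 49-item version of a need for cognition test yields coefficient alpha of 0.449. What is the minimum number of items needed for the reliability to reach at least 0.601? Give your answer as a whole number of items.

91

Spearman-Brown solved for the length factor n:
n = r*(1 − r) / [ r (1 − r*) ]
n = [0.601 × 0.551] / [0.449 × 0.399]
n = 0.331151 / 0.179151 ≈ 1.8484
Items needed = n × 49 = 1.8484 × 49 ≈ 90.57 → round up to 91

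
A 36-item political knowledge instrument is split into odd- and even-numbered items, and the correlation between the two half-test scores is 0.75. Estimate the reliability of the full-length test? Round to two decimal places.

0.86

Apply the Spearman-Brown correction with n = 2:
r_full = 2(0.75) / (1 + 0.75)
       = 1.5000 / 1.7500 = 0.8571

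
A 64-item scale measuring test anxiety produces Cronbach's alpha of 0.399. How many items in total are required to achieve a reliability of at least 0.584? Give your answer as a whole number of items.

Rearranging the Spearman-Brown formula for n,
n = r*(1 − r) / [ r (1 − r*) ]
n = 0.584(1 − 0.399) / [0.399(1 − 0.584)]
  = 0.350984 / 0.165984 = 2.1146
So the test needs 2.1146 × 64 ≈ 135.33 items; rounding up, 136.

136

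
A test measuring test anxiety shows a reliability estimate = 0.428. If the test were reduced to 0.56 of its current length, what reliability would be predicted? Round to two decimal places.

0.30

r_new = 0.56·0.428 / [1 + (0.56 − 1)·0.428]
r_new = 0.2397 / 0.8117 ≈ 0.2953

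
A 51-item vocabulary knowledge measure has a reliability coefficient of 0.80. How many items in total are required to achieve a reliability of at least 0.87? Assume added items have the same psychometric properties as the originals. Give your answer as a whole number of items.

86

n = 0.87 × (1 − 0.80) / [ 0.80 × (1 − 0.87) ]
  = 0.1740 / 0.1040 = 1.6731
Items needed = n × 51 = 1.6731 × 51 ≈ 85.33 → round up to 86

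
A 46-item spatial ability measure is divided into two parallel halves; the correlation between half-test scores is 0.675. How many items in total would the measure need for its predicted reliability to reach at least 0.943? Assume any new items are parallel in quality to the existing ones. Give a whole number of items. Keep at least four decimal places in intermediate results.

Corrected full-test reliability: r_full = 2 × 0.675 / (1 + 0.675) ≈ 0.8060
Solve Spearman-Brown for n: n = 0.943(1 − 0.8060) / [0.8060(1 − 0.943)] = 3.9820
Required items = 3.9820 × 46 = 183.17, so 184 items.

184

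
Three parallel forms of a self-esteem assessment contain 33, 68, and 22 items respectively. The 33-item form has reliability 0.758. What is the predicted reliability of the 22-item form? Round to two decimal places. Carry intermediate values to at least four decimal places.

0.68

The 68-item form is not needed; work directly from the 33-item form with n = 22/33 = 0.6667.
r_{22} = n·r / (1 + (n − 1)·r) = 0.5054 / 0.7474 ≈ 0.6762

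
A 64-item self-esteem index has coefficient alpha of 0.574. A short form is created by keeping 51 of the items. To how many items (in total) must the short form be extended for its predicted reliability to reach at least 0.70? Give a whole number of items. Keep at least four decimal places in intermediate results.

Short-form reliability: n = 51/64 = 0.7969; r_51 = n·r/(1+(n−1)r) ≈ 0.5178
Length factor from the short form to reach 0.70: n' = 0.70(1 − 0.5178) / [0.5178(1 − 0.70)] ≈ 2.1729
Items = 2.1729 × 51 ≈ 110.82 → 111

111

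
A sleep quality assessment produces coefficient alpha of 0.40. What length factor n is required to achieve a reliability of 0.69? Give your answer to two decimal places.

3.34

Rearranging the Spearman-Brown formula for n,
n = r_target (1 − r_old) / [ r_old (1 − r_target) ]
n = 0.69 × (1 − 0.40) / [ 0.40 × (1 − 0.69) ]
n = 0.4140 / 0.1240 ≈ 3.3387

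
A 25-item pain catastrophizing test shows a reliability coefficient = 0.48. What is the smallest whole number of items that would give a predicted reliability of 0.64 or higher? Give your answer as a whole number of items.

49

n = 0.64(1 − 0.48) / [0.48(1 − 0.64)]
  = 0.3328 / 0.1728 = 1.9259
So the test needs 1.9259 × 25 ≈ 48.15 items; rounding up, 49.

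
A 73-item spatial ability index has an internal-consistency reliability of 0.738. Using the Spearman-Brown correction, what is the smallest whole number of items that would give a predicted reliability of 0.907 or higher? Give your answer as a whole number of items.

253

Invert Spearman-Brown to solve for n:
n = r*(1 − r) / [ r (1 − r*) ]
n = 0.907 × (1 − 0.738) / [ 0.738 × (1 − 0.907) ]
n = 0.237634 / 0.068634 ≈ 3.4623
3.4623 × 73 = 252.75 → 253 items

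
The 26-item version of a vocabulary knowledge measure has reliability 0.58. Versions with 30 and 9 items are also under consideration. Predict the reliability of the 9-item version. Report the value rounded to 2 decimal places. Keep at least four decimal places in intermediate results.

The 30-item form is not needed; work directly from the 26-item form with n = 9/26 = 0.3462.
r_{9} = n·r / (1 + (n − 1)·r) = 0.2008 / 0.6208 ≈ 0.3235

0.32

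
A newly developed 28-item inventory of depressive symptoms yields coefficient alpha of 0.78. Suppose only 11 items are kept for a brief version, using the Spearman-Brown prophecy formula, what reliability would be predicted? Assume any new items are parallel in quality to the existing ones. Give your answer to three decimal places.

The new length is 11/28 = 0.3929 times the old.
r_new = 0.3929·0.78 / [1 + (0.3929 − 1)·0.78]
r_new = 0.3065 / 0.5265 ≈ 0.5821

0.582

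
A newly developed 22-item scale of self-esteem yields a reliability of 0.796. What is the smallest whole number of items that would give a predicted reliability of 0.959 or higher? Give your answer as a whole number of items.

n = 0.959 × (1 − 0.796) / [ 0.796 × (1 − 0.959) ]
  = 0.195636 / 0.032636 = 5.9945
Items needed = n × 22 = 5.9945 × 22 ≈ 131.88 → round up to 132

132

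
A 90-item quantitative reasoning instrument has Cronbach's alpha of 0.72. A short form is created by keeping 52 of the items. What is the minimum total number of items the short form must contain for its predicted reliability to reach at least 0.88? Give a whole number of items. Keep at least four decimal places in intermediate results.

Short-form reliability: n = 52/90 = 0.5778; r_52 = n·r/(1+(n−1)r) ≈ 0.5977
Then solve for n' with r_old = 0.5977, r_target = 0.88: n' = 0.88(1 − 0.5977)/[0.5977(1 − 0.88)] = 4.9359
Items = 4.9359 × 52 ≈ 256.67 → 257

257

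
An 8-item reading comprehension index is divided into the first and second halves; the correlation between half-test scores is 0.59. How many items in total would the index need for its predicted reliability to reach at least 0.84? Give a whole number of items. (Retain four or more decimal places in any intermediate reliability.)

15

r_full = 2(0.59)/(1 + 0.59) = 0.7421
n = r_tgt(1 − r_full) / [r_full(1 − r_tgt)] = 0.84 × 0.2579 / (0.7421 × 0.16) ≈ 1.8245
Items = 1.8245 × 8 ≈ 14.60 → 15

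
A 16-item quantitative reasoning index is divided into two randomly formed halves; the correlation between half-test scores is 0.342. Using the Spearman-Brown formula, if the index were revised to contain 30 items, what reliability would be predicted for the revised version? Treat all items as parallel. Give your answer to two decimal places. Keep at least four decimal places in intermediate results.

First correct the split-half correlation to full-test reliability: r_full = 2 × 0.342 / (1 + 0.342) ≈ 0.5097
Then adjust to 30 items: n = 30/16 = 1.8750
r_new = n·r_full / (1 + (n − 1)·r_full) = 0.9557 / 1.4460 ≈ 0.6609

0.66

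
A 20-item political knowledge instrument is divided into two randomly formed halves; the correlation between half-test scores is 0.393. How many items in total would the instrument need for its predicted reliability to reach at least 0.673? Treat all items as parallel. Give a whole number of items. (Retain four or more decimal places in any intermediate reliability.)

32

Corrected full-test reliability: r_full = 2 × 0.393 / (1 + 0.393) ≈ 0.5642
n = r_tgt(1 − r_full) / [r_full(1 − r_tgt)] = 0.673 × 0.4358 / (0.5642 × 0.327) ≈ 1.5897
Required items = 1.5897 × 20 = 31.79, so 32 items.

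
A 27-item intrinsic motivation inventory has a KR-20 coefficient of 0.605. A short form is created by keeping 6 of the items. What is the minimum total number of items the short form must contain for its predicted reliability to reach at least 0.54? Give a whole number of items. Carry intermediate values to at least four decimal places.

First, r for the 6-item form: n = 6/27 = 0.2222, so r_6 = 0.2222·0.605/(1 + (0.2222 − 1)·0.605) = 0.2539
Then solve for n' with r_old = 0.2539, r_target = 0.54: n' = 0.54(1 − 0.2539)/[0.2539(1 − 0.54)] = 3.4496
Items = 3.4496 × 6 ≈ 20.70 → 21

21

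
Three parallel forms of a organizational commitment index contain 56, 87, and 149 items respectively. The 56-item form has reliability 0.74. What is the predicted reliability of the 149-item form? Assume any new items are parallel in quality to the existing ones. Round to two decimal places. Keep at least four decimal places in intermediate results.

Only the ratio of lengths matters: n = 149/56 = 2.6607
r_{149} = n·r / (1 + (n − 1)·r) = 1.9689 / 2.2289 ≈ 0.8834

0.88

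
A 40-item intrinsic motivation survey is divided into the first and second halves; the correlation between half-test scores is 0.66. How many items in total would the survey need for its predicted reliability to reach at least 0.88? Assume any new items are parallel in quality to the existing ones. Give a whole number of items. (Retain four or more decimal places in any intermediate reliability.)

76

r_full = 2(0.66)/(1 + 0.66) = 0.7952
n = r_tgt(1 − r_full) / [r_full(1 − r_tgt)] = 0.88 × 0.2048 / (0.7952 × 0.12) ≈ 1.8887
Required items = 1.8887 × 40 = 75.55, so 76 items.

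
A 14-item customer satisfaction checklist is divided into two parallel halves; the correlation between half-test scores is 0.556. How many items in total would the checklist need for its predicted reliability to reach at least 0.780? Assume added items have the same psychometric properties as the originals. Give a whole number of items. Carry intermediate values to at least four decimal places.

r_full = 2(0.556)/(1 + 0.556) = 0.7147
n = r_tgt(1 − r_full) / [r_full(1 − r_tgt)] = 0.780 × 0.2853 / (0.7147 × 0.220) ≈ 1.4153
Items = 1.4153 × 14 ≈ 19.81 → 20

20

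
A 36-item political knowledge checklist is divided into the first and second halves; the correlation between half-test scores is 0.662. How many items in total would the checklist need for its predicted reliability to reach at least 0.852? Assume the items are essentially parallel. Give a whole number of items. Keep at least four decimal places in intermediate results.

53

Corrected full-test reliability: r_full = 2 × 0.662 / (1 + 0.662) ≈ 0.7966
n = r_tgt(1 − r_full) / [r_full(1 − r_tgt)] = 0.852 × 0.2034 / (0.7966 × 0.148) ≈ 1.4699
Items = 1.4699 × 36 ≈ 52.92 → 53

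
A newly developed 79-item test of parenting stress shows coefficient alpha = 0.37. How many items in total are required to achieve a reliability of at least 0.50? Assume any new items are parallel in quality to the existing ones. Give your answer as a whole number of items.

n = 0.50(1 − 0.37) / [0.37(1 − 0.50)]
  = 0.3150 / 0.1850 = 1.7027
So the test needs 1.7027 × 79 ≈ 134.51 items; rounding up, 135.

135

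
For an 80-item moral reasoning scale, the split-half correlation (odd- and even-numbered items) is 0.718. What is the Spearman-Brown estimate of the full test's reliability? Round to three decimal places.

r_full = 2r_hh / (1 + r_hh) = 2 × 0.718 / (1 + 0.718)
       = 1.4360 / 1.7180 = 0.8359

0.836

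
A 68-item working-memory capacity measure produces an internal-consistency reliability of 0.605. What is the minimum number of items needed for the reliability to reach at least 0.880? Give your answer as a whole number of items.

326

Invert Spearman-Brown to solve for n:
n = r*(1 − r) / [ r (1 − r*) ]
n = [0.880 × 0.395] / [0.605 × 0.120]
  = 0.347600 / 0.072600 = 4.7879
Items needed = n × 68 = 4.7879 × 68 ≈ 325.58 → round up to 326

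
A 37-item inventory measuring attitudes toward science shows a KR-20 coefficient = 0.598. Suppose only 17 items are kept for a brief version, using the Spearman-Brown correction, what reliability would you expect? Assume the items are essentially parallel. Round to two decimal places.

Length ratio n = 17/37 = 0.4595
r_new = 0.4595·0.598 / [1 + (0.4595 − 1)·0.598]
r_new = 0.2748 / 0.6768 ≈ 0.4060

0.41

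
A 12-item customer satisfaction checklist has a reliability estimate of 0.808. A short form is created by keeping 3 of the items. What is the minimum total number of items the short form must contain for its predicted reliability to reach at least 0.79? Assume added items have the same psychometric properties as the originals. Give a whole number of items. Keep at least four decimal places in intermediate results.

11

First, r for the 3-item form: n = 3/12 = 0.2500, so r_3 = 0.2500·0.808/(1 + (0.2500 − 1)·0.808) = 0.5127
Then solve for n' with r_old = 0.5127, r_target = 0.79: n' = 0.79(1 − 0.5127)/[0.5127(1 − 0.79)] = 3.5755
Total items = 3.5755 × 3 = 10.73, rounded up to 11.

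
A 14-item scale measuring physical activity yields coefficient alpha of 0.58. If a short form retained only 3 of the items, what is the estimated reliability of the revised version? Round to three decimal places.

n = 3/14 = 0.2143
r_new = 0.2143·0.58 / [1 + (0.2143 − 1)·0.58]
     = 0.1243 / 0.5443 = 0.2284

0.228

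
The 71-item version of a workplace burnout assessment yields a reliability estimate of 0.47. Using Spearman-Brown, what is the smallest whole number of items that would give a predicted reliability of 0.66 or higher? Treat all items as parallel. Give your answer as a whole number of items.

156

n = [0.66 × 0.53] / [0.47 × 0.34]
  = 0.3498 / 0.1598 = 2.1890
So the test needs 2.1890 × 71 ≈ 155.42 items; rounding up, 156.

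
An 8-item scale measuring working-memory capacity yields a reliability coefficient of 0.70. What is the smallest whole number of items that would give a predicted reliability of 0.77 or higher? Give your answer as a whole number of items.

12

Spearman-Brown solved for the length factor n:
n = r*(1 − r) / [ r (1 − r*) ]
n = 0.77(1 − 0.70) / [0.70(1 − 0.77)]
  = 0.2310 / 0.1610 = 1.4348
Items needed = n × 8 = 1.4348 × 8 ≈ 11.48 → round up to 12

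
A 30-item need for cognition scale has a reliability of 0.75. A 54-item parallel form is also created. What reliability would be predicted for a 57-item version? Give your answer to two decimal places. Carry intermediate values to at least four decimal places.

The 54-item form is not needed; work directly from the 30-item form with n = 57/30 = 1.9000.
r_{57} = n·r / (1 + (n − 1)·r) = 1.4250 / 1.6750 ≈ 0.8507

0.85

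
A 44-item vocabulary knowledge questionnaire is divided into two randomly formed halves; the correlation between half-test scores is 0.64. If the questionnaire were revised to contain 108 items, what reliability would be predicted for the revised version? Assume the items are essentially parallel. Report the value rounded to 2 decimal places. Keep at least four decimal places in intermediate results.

0.90

Spearman-Brown correction (n = 2): r_full = 2·0.64/(1 + 0.64) = 0.7805
Then adjust to 108 items: n = 108/44 = 2.4545
r_new = n·r_full / (1 + (n − 1)·r_full) = 1.9157 / 2.1352 ≈ 0.8972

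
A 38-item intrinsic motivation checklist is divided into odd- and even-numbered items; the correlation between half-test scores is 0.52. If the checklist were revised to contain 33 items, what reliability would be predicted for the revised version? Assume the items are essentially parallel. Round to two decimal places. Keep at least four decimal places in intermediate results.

Spearman-Brown correction (n = 2): r_full = 2·0.52/(1 + 0.52) = 0.6842
Then adjust to 33 items: n = 33/38 = 0.8684
r_new = n·r_full / (1 + (n − 1)·r_full) = 0.5942 / 0.9100 ≈ 0.6530

0.65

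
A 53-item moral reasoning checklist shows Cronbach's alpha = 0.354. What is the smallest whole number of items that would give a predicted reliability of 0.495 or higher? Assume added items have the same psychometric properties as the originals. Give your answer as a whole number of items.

95

Spearman-Brown solved for the length factor n:
n = r_target (1 − r_old) / [ r_old (1 − r_target) ]
n = 0.495 × (1 − 0.354) / [ 0.354 × (1 − 0.495) ]
n = 0.319770 / 0.178770 ≈ 1.7887
So the test needs 1.7887 × 53 ≈ 94.80 items; rounding up, 95.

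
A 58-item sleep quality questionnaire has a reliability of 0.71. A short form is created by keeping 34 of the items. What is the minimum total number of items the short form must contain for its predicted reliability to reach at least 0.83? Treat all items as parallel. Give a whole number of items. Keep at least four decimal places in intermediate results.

First, r for the 34-item form: n = 34/58 = 0.5862, so r_34 = 0.5862·0.71/(1 + (0.5862 − 1)·0.71) = 0.5894
Length factor from the short form to reach 0.83: n' = 0.83(1 − 0.5894) / [0.5894(1 − 0.83)] ≈ 3.4012
Items = 3.4012 × 34 ≈ 115.64 → 116

116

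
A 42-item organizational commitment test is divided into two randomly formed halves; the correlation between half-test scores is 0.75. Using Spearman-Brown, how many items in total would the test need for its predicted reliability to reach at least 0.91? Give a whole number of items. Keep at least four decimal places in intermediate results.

Corrected full-test reliability: r_full = 2 × 0.75 / (1 + 0.75) ≈ 0.8571
n = r_tgt(1 − r_full) / [r_full(1 − r_tgt)] = 0.91 × 0.1429 / (0.8571 × 0.09) ≈ 1.6858
Required items = 1.6858 × 42 = 70.80, so 71 items.

71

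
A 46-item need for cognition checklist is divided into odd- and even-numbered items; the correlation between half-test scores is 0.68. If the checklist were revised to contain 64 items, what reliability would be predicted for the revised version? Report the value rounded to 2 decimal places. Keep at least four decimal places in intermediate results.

0.86

Spearman-Brown correction (n = 2): r_full = 2·0.68/(1 + 0.68) = 0.8095
Then adjust to 64 items: n = 64/46 = 1.3913
r_new = n·r_full / (1 + (n − 1)·r_full) = 1.1263 / 1.3168 ≈ 0.8553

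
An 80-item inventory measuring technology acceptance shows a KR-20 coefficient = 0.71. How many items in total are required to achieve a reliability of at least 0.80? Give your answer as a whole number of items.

n = 0.80(1 − 0.71) / [0.71(1 − 0.80)]
  = 0.2320 / 0.1420 = 1.6338
So the test needs 1.6338 × 80 ≈ 130.70 items; rounding up, 131.

131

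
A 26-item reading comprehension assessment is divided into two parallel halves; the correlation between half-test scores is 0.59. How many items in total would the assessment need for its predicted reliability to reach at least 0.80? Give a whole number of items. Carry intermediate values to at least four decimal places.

r_full = 2(0.59)/(1 + 0.59) = 0.7421
n = r_tgt(1 − r_full) / [r_full(1 − r_tgt)] = 0.80 × 0.2579 / (0.7421 × 0.20) ≈ 1.3901
Required items = 1.3901 × 26 = 36.14, so 37 items.

37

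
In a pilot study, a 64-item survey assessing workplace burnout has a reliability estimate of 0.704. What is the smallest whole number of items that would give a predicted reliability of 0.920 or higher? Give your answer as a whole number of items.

310

Spearman-Brown solved for the length factor n:
n = r*(1 − r) / [ r (1 − r*) ]
n = [0.920 × 0.296] / [0.704 × 0.080]
n = 0.272320 / 0.056320 ≈ 4.8352
So the test needs 4.8352 × 64 ≈ 309.45 items; rounding up, 310.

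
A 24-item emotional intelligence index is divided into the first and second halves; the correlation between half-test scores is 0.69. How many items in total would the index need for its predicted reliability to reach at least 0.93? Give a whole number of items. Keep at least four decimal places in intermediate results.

Corrected full-test reliability: r_full = 2 × 0.69 / (1 + 0.69) ≈ 0.8166
n = r_tgt(1 − r_full) / [r_full(1 − r_tgt)] = 0.93 × 0.1834 / (0.8166 × 0.07) ≈ 2.9838
Items = 2.9838 × 24 ≈ 71.61 → 72

72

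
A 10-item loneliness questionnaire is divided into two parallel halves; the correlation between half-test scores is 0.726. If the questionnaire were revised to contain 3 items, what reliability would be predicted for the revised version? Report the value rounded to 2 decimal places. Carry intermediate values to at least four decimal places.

Spearman-Brown correction (n = 2): r_full = 2·0.726/(1 + 0.726) = 0.8413
Then adjust to 3 items: n = 3/10 = 0.3000
r_new = n·r_full / (1 + (n − 1)·r_full) = 0.2524 / 0.4111 ≈ 0.6140

0.61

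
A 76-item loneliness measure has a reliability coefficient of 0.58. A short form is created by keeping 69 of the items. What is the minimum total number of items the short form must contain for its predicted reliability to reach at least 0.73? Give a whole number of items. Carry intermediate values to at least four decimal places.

Short-form reliability: n = 69/76 = 0.9079; r_69 = n·r/(1+(n−1)r) ≈ 0.5563
Length factor from the short form to reach 0.73: n' = 0.73(1 − 0.5563) / [0.5563(1 − 0.73)] ≈ 2.1565
Total items = 2.1565 × 69 = 148.80, rounded up to 149.

149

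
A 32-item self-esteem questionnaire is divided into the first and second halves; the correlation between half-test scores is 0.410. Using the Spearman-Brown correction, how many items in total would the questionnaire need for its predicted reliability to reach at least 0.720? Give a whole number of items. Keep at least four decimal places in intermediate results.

60

Corrected full-test reliability: r_full = 2 × 0.410 / (1 + 0.410) ≈ 0.5816
n = r_tgt(1 − r_full) / [r_full(1 − r_tgt)] = 0.720 × 0.4184 / (0.5816 × 0.280) ≈ 1.8499
Required items = 1.8499 × 32 = 59.20, so 60 items.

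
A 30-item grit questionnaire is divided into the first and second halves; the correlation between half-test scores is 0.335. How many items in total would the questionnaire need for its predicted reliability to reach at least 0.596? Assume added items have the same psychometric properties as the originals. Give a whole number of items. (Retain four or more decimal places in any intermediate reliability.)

Corrected full-test reliability: r_full = 2 × 0.335 / (1 + 0.335) ≈ 0.5019
Solve Spearman-Brown for n: n = 0.596(1 − 0.5019) / [0.5019(1 − 0.596)] = 1.4641
Required items = 1.4641 × 30 = 43.92, so 44 items.

44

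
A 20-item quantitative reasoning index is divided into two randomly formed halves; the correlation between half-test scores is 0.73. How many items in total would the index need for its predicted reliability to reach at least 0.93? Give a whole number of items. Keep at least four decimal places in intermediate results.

r_full = 2(0.73)/(1 + 0.73) = 0.8439
Solve Spearman-Brown for n: n = 0.93(1 − 0.8439) / [0.8439(1 − 0.93)] = 2.4575
Required items = 2.4575 × 20 = 49.15, so 50 items.

50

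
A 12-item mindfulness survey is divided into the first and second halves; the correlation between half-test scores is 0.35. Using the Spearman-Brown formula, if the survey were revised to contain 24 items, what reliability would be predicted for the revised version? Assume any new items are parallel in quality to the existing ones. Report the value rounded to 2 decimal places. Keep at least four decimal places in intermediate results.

0.68

First correct the split-half correlation to full-test reliability: r_full = 2 × 0.35 / (1 + 0.35) ≈ 0.5185
Length factor from 12 to 24 items: n = 24/12 = 2.0000
r_new = n·r_full / (1 + (n − 1)·r_full) = 1.0370 / 1.5185 ≈ 0.6829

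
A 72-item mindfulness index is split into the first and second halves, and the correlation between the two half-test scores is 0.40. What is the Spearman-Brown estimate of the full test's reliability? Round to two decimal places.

0.57

The full test is twice the length of either half (n = 2).
r_full = 2r_hh / (1 + r_hh) = 2 × 0.40 / (1 + 0.40)
r_full = 0.8000 / 1.4000 ≈ 0.5714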